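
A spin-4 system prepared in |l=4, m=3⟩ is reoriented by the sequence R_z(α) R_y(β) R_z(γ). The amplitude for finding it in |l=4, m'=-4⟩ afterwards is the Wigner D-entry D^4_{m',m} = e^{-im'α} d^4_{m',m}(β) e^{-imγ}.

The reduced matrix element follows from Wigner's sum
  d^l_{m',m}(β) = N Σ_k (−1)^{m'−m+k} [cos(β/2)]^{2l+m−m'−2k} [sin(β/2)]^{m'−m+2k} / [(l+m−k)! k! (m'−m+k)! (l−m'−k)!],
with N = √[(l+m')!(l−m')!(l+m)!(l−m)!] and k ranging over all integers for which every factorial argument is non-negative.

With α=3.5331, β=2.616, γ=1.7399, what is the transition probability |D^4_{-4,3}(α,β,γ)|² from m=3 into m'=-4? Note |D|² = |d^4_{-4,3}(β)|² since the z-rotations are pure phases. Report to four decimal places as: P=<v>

P=0.3310

Split into d^4_{-4,3}(β=2.616) × two z-phases.
With c≡cos(β/2)=0.259782 and s≡sin(β/2)=0.965667, N=[1·40320·5040·1]^{1/2}=14255.272709
The bounds max(0,m−m')=7 and min(l+m,l−m')=7 give 1 term
  k=7: (−1)^0·14255.2727/(5040)·0.2598^1·0.9657^7 = +0.575369
d^4_{-4,3}(2.616) = +0.575369
|D^4_{-4,3}|² = |d^4_{-4,3}(β)|² = (+0.575369)² = 0.331050 (the z-rotation phases have unit modulus)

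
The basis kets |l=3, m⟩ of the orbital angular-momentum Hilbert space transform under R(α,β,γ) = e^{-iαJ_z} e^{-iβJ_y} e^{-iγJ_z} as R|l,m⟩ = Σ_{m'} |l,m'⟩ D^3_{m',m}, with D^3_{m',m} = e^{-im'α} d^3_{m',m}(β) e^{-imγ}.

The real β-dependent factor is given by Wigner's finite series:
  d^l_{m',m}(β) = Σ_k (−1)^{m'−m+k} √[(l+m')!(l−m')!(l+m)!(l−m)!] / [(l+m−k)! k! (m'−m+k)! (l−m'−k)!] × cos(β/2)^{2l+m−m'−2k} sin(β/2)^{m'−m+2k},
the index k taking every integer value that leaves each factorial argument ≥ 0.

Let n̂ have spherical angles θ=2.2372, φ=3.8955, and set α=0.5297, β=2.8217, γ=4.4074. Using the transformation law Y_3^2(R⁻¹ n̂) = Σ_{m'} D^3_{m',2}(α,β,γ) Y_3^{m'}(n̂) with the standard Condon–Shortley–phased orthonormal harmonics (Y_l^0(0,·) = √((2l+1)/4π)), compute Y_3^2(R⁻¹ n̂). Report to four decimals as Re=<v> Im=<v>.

Re=-0.3026 Im=-0.0725

Need the full column D^3_{m',2} for m'=−3..3 at α=0.5297, β=2.8217, γ=4.4074.
cos(β/2)=0.159265, sin(β/2)=0.987236
d^3_{-3,2}: single k=5 term ⇒ +0.365848;  D = +0.215029-0.295985i
d^3_{-2,2}: k∈[4..5] ⇒ +0.120475 -0.925818 = -0.805343;  D = -0.079264+0.801433i
d^3_{-1,2}: k∈[3..4] ⇒ +0.024584 -0.472308 = -0.447724;  D = +0.187098+0.406757i
d^3_{0,2}: k∈[2..3] ⇒ +0.003435 -0.131973 = -0.128539;  D = +0.105358+0.073633i
d^3_{1,2}: k∈[1..2] ⇒ +0.000320 -0.024584 = -0.024264;  D = +0.024186+0.001946i
d^3_{2,2}: k∈[0..1] ⇒ +0.000016 -0.003135 = -0.003119;  D = +0.002809-0.001355i
d^3_{3,2}: single k=0 term ⇒ -0.000248;  D = +0.000138-0.000206i
Y_3^{m'}(θ=2.2372,φ=3.8955) and Σ D·Y over m':
  (+0.2150-0.2960i)·(+0.1291+0.1562i)  (-0.0793+0.8014i)·(-0.0246+0.3896i)  (+0.1871+0.4068i)·(-0.1686+0.1583i)  (+0.1054+0.0736i)·(+0.2513+0.0000i)  (+0.0242+0.0019i)·(+0.1686+0.1583i)  (+0.0028-0.0014i)·(-0.0246-0.3896i)  (+0.0001-0.0002i)·(-0.1291+0.1562i)
Y_3^2(R⁻¹ n̂) = -0.302575-0.072532i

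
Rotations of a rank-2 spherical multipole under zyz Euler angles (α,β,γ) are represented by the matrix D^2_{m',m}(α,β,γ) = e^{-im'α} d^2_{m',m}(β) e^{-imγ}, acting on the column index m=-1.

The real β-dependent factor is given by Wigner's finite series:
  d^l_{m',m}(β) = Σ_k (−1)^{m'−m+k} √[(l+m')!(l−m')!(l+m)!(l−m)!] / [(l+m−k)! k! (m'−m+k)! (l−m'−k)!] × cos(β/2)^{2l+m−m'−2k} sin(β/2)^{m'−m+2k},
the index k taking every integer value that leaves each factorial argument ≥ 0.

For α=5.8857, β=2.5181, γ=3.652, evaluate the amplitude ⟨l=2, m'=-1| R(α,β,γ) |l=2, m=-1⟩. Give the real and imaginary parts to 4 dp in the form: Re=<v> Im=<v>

Re=0.2453 Im=0.0278

Split into d^2_{-1,-1}(β=2.5181) × two z-phases.
With c≡cos(β/2)=0.306721 and s≡sin(β/2)=0.951799, N=[1·6·1·6]^{1/2}=6.000000
k: max(0,(-1)−(-1))=0 … min(2+(-1),2−(-1))=1
  k=0: (−1)^0·6.0000/(6)·0.3067^4·0.9518^0 = +0.008851
  k=1: (−1)^1·6.0000/(2)·0.3067^2·0.9518^2 = -0.255682
d^2_{-1,-1}(2.5181) = +0.008851 -0.255682 = -0.246831
Phases: e^{-i·(-1)·5.8857}=+0.922037-0.387101i, e^{-i·(-1)·3.652}=-0.872546-0.488533i ⇒ D=+0.245259+0.027813i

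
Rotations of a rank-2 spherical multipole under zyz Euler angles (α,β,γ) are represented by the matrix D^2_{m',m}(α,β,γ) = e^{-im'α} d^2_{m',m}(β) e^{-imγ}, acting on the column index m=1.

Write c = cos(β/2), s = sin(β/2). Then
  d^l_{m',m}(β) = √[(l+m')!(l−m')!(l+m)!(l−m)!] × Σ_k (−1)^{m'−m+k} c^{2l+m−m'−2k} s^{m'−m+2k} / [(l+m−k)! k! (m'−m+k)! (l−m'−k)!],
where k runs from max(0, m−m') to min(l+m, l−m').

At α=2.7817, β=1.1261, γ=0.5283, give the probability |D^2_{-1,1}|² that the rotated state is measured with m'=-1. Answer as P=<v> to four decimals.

P=0.2809

First d^2_{-1,1}(β=1.1261), then the phase factors e^{-i(-1)α} and e^{-i(1)γ}:
c=cos(1.1261/2)=0.845631, s=sin(1.1261/2)=0.533768; N=√[1·6·6·1]=6.000000
k∈{2,3} keeps every argument non-negative
  k=2: (−1)^0·6.0000/(2)·0.8456^2·0.5338^2 = +0.611206
  k=3: (−1)^1·6.0000/(6)·0.8456^0·0.5338^4 = -0.081173
d^2_{-1,1}(1.1261) = +0.611206 -0.081173 = +0.530034
|D^2_{-1,1}|² = |d^2_{-1,1}(β)|² = (+0.530034)² = 0.280936 (the z-rotation phases have unit modulus)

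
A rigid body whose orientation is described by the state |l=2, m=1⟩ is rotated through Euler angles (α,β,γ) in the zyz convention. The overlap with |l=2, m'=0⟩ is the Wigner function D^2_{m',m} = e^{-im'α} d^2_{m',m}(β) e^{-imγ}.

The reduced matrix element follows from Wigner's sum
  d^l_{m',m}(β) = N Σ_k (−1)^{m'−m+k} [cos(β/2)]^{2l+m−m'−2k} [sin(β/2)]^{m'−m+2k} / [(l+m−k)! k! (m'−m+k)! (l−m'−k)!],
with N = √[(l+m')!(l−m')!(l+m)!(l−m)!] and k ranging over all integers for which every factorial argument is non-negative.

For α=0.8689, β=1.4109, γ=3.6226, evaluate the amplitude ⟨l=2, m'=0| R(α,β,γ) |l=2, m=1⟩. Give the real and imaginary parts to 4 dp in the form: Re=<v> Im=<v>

Re=-0.1707 Im=0.0891

D^2_{0,1}(0.8689,1.4109,3.6226) = e^{-i·0·0.8689}·d^2_{0,1}(1.4109)·e^{-i·1·3.6226}. Compute d first:
c=cos(1.4109/2)=0.761320, s=sin(1.4109/2)=0.648376; N=√[2·2·6·1]=4.898979
k∈{1,2} keeps every argument non-negative
  k=1: (−1)^0·4.8990/(2)·0.7613^3·0.6484^1 = +0.700817
  k=2: (−1)^1·4.8990/(2)·0.7613^1·0.6484^3 = -0.508305
d^2_{0,1}(1.4109) = +0.700817 -0.508305 = +0.192511
Attach z-rotation phases: D = e^{-i(0)(0.8689)}·(+0.192511)·e^{-i(1)(3.6226)} = -0.170667+0.089070i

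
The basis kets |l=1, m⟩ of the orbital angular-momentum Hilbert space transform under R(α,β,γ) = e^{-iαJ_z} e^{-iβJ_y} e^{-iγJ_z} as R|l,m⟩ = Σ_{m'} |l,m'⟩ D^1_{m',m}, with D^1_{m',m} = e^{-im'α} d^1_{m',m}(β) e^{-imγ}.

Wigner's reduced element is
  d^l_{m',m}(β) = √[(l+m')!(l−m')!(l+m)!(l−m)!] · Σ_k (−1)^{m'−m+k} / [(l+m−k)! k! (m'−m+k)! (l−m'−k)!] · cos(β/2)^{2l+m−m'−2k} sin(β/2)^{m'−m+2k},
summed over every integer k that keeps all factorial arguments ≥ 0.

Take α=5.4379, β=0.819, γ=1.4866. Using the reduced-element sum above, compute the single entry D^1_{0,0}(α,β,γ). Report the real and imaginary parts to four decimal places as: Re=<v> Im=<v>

D^1_{0,0}(5.4379,0.819,1.4866) = e^{-i·0·5.4379}·d^1_{0,0}(0.819)·e^{-i·0·1.4866}. Compute d first:
With c≡cos(β/2)=0.917320 and s≡sin(β/2)=0.398151, N=[1·1·1·1]^{1/2}=1.000000
Admissible k: 0..1 (factorial args all ≥0)
  k=0: (−1)^0·1.0000/(1)·0.9173^2·0.3982^0 = +0.841476
  k=1: (−1)^1·1.0000/(1)·0.9173^0·0.3982^2 = -0.158524
d^1_{0,0}(0.819) = +0.841476 -0.158524 = +0.682952
D = (+1.000000+0.000000i)·(+0.682952)·(+1.000000+0.000000i) = +0.682952+0.000000i

Re=0.6830 Im=0.0000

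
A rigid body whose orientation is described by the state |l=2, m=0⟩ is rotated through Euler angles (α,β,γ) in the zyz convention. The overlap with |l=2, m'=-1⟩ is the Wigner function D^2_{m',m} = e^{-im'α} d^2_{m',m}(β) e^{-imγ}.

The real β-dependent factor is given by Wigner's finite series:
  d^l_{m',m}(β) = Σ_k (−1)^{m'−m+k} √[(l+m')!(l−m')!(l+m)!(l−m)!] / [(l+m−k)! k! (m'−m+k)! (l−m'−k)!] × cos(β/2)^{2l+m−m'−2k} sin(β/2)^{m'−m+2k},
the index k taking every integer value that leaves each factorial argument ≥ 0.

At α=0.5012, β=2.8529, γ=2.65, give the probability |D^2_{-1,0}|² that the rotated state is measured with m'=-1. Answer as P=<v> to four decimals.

P=0.1117

First d^2_{-1,0}(β=2.8529), then the phase factors e^{-i(-1)α} and e^{-i(0)γ}:
Half-angle: c=0.143846, s=0.989600. N=√(1·6·2·2)=4.898979
Admissible k: 1..2 (factorial args all ≥0)
  k=1: (−1)^0·4.8990/(2)·0.1438^3·0.9896^1 = +0.007215
  k=2: (−1)^1·4.8990/(2)·0.1438^1·0.9896^3 = -0.341469
d^2_{-1,0}(2.8529) = +0.007215 -0.341469 = -0.334254
|D^2_{-1,0}|² = |d^2_{-1,0}(β)|² = (-0.334254)² = 0.111726 (the z-rotation phases have unit modulus)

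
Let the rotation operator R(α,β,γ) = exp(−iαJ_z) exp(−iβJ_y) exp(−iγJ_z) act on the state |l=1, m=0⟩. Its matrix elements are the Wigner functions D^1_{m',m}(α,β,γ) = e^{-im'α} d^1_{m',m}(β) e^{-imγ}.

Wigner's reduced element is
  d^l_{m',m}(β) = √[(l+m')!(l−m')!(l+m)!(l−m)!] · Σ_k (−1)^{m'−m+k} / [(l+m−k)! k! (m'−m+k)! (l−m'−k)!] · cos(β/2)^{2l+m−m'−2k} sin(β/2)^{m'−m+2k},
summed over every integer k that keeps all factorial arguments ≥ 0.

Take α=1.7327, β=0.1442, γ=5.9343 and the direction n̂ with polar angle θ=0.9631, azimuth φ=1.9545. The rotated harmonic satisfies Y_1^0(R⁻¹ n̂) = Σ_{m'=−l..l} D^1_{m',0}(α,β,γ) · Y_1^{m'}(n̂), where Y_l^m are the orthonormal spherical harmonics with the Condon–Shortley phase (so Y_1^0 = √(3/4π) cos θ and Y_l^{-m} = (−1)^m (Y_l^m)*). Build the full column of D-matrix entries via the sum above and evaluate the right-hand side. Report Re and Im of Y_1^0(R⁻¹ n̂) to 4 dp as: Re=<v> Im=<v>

Need the full column D^1_{m',0} for m'=−1..1 at α=1.7327, β=0.1442, γ=5.9343.
cos(β/2)=0.997402, sin(β/2)=0.072038
d^1_{-1,0}: single k=1 term ⇒ +0.101612;  D = -0.016380+0.100283i
d^1_{0,0}: k∈[0..1] ⇒ +0.994811 -0.005189 = +0.989621;  D = +0.989621+0.000000i
d^1_{1,0}: single k=0 term ⇒ -0.101612;  D = +0.016380+0.100283i
Y_1^{m'}(θ=0.9631,φ=1.9545) and Σ D·Y over m':
  (-0.0164+0.1003i)·(-0.1062-0.2630i)  (+0.9896+0.0000i)·(+0.2790+0.0000i)  (+0.0164+0.1003i)·(+0.1062-0.2630i)
Y_1^0(R⁻¹ n̂) = +0.332316+0.000000i

Re=0.3323 Im=0.0000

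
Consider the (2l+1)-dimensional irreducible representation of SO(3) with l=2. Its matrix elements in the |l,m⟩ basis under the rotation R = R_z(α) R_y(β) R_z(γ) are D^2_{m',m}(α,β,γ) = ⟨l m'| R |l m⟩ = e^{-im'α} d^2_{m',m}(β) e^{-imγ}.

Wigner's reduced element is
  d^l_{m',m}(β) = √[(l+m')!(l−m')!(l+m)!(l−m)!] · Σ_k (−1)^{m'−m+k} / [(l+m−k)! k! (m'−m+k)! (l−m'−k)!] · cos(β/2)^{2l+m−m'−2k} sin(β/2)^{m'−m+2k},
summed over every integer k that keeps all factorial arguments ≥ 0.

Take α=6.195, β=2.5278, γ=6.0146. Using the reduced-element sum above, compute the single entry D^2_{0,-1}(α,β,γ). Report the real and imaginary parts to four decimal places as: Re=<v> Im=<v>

Re=0.5560 Im=-0.1530

First d^2_{0,-1}(β=2.5278), then the phase factors e^{-i(0)α} and e^{-i(-1)γ}:
Half-angle: c=0.302101, s=0.953276. N=√(2·2·1·6)=4.898979
k: max(0,(-1)−(0))=0 … min(2+(-1),2−(0))=1
  k=0: (−1)^1·4.8990/(2)·0.3021^3·0.9533^1 = -0.064380
  k=1: (−1)^2·4.8990/(2)·0.3021^1·0.9533^3 = +0.641038
d^2_{0,-1}(2.5278) = -0.064380 +0.641038 = +0.576658
D = (+1.000000+0.000000i)·(+0.576658)·(+0.964147-0.265368i) = +0.555983-0.153026i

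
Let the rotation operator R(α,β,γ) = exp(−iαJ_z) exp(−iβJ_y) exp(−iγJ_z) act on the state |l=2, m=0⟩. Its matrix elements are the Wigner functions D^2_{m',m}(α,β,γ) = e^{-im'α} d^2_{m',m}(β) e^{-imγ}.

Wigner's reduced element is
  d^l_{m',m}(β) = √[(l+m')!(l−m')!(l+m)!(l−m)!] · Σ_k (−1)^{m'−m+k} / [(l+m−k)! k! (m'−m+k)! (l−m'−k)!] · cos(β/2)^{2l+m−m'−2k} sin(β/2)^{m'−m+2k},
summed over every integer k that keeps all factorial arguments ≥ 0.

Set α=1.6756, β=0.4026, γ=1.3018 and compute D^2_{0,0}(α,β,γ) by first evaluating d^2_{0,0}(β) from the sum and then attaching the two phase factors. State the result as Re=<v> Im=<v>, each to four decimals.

Split into d^2_{0,0}(β=0.4026) × two z-phases.
With c≡cos(β/2)=0.979807 and s≡sin(β/2)=0.199943, N=[2·2·2·2]^{1/2}=4.000000
The bounds max(0,m−m')=0 and min(l+m,l−m')=2 give 3 terms
  k=0: (−1)^0·4.0000/(4)·0.9798^4·0.1999^0 = +0.921644
  k=1: (−1)^1·4.0000/(1)·0.9798^2·0.1999^2 = -0.153516
  k=2: (−1)^2·4.0000/(4)·0.9798^0·0.1999^4 = +0.001598
d^2_{0,0}(0.4026) = +0.921644 -0.153516 +0.001598 = +0.769725
Attach z-rotation phases: D = e^{-i(0)(1.6756)}·(+0.769725)·e^{-i(0)(1.3018)} = +0.769725+0.000000i

Re=0.7697 Im=0.0000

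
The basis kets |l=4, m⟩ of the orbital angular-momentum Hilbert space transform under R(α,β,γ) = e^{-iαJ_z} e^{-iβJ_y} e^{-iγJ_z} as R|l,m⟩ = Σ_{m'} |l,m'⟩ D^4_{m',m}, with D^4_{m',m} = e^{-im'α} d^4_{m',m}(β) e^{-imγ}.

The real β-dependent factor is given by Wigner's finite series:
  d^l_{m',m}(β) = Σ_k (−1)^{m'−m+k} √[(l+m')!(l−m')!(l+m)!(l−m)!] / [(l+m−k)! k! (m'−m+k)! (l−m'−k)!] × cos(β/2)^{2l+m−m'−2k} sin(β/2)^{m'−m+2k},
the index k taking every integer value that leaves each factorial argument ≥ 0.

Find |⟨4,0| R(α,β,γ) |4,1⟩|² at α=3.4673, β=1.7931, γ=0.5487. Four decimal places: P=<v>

P=0.1022

First d^4_{0,1}(β=1.7931), then the phase factors e^{-i(0)α} and e^{-i(1)γ}:
c=cos(1.7931/2)=0.624309, s=sin(1.7931/2)=0.781178; N=√[24·24·120·6]=643.987578
k: max(0,(1)−(0))=1 … min(4+(1),4−(0))=4
  k=1: (−1)^0·643.9876/(144)·0.6243^7·0.7812^1 = +0.129140
  k=2: (−1)^1·643.9876/(24)·0.6243^5·0.7812^3 = -1.213145
  k=3: (−1)^2·643.9876/(24)·0.6243^3·0.7812^5 = +1.899388
  k=4: (−1)^3·643.9876/(144)·0.6243^1·0.7812^7 = -0.495636
d^4_{0,1}(1.7931) = +0.129140 -1.213145 +1.899388 -0.495636 = +0.319746
|D^4_{0,1}|² = |d^4_{0,1}(β)|² = (+0.319746)² = 0.102238 (the z-rotation phases have unit modulus)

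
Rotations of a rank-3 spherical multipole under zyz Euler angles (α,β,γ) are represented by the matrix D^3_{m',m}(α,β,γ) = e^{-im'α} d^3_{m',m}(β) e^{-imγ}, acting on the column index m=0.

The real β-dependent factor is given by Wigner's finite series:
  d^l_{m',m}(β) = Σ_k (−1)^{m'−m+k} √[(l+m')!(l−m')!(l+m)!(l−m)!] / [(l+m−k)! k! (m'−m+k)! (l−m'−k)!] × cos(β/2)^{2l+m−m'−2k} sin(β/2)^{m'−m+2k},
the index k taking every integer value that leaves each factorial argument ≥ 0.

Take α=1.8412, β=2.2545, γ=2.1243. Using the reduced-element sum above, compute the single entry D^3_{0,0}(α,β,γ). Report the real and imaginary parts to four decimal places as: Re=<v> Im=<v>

Re=0.3174 Im=0.0000

Split into d^3_{0,0}(β=2.2545) × two z-phases.
c=cos(2.2545/2)=0.429145, s=sin(2.2545/2)=0.903235; N=√[6·6·6·6]=36.000000
k: max(0,(0)−(0))=0 … min(3+(0),3−(0))=3
  k=0: (−1)^0·36.0000/(36)·0.4291^6·0.9032^0 = +0.006246
  k=1: (−1)^1·36.0000/(4)·0.4291^4·0.9032^2 = -0.249036
  k=2: (−1)^2·36.0000/(4)·0.4291^2·0.9032^4 = +1.103202
  k=3: (−1)^3·36.0000/(36)·0.4291^0·0.9032^6 = -0.543008
d^3_{0,0}(2.2545) = +0.006246 -0.249036 +1.103202 -0.543008 = +0.317405
Phases: e^{-i·(0)·1.8412}=+1.000000+0.000000i, e^{-i·(0)·2.1243}=+1.000000+0.000000i ⇒ D=+0.317405+0.000000i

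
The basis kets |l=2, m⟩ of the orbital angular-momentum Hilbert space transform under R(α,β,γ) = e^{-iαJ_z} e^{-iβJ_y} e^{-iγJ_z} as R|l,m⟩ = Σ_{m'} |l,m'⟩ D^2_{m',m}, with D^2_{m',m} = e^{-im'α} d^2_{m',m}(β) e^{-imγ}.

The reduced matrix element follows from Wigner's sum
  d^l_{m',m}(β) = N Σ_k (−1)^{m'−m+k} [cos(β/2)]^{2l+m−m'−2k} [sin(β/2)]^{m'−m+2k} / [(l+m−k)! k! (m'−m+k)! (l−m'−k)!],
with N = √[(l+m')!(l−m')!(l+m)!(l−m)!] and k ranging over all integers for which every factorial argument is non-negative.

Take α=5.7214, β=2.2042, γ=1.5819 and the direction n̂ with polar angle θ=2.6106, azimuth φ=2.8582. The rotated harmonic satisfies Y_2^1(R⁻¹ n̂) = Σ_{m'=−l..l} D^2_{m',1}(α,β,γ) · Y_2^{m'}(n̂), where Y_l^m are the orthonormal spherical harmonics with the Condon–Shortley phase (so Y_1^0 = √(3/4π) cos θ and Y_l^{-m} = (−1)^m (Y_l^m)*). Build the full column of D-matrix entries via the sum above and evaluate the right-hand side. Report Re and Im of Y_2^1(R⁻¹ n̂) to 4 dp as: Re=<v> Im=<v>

Need the full column D^2_{m',1} for m'=−2..2 at α=5.7214, β=2.2042, γ=1.5819.
cos(β/2)=0.451724, sin(β/2)=0.892158
d^2_{-2,1}: single k=3 term ⇒ +0.641546;  D = -0.581495-0.271007i
d^2_{-1,1}: k∈[2..3] ⇒ +0.487248 -0.633530 = -0.146281;  D = +0.079294+0.122926i
d^2_{0,1}: k∈[1..2] ⇒ +0.201435 -0.785731 = -0.584295;  D = +0.006488+0.584259i
d^2_{1,1}: k∈[0..1] ⇒ +0.041638 -0.487248 = -0.445610;  D = -0.233174+0.379735i
d^2_{2,1}: single k=0 term ⇒ -0.164471;  D = -0.147497+0.072770i
Y_2^{m'}(θ=2.6106,φ=2.8582) and Σ D·Y over m':
  (-0.5815-0.2710i)·(+0.0836+0.0532i)  (+0.0793+0.1229i)·(+0.3239+0.0943i)  (+0.0065+0.5843i)·(+0.3882+0.0000i)  (-0.2332+0.3797i)·(-0.3239+0.0943i)  (-0.1475+0.0728i)·(+0.0836-0.0532i)
Y_2^1(R⁻¹ n̂) = +0.013674+0.089444i

Re=0.0137 Im=0.0894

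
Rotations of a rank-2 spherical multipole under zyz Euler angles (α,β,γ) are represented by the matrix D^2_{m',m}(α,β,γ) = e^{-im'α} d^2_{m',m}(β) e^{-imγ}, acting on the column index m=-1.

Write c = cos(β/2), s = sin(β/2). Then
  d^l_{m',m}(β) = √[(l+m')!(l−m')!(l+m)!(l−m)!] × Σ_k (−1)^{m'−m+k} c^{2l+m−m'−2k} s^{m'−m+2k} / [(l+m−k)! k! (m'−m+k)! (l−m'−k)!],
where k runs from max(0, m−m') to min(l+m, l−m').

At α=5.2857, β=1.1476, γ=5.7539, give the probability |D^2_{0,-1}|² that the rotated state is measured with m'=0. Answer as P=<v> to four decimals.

First d^2_{0,-1}(β=1.1476), then the phase factors e^{-i(0)α} and e^{-i(-1)γ}:
With c≡cos(β/2)=0.839844 and s≡sin(β/2)=0.542827, N=[2·2·1·6]^{1/2}=4.898979
Admissible k: 0..1 (factorial args all ≥0)
  k=0: (−1)^1·4.8990/(2)·0.8398^3·0.5428^1 = -0.787651
  k=1: (−1)^2·4.8990/(2)·0.8398^1·0.5428^3 = +0.329048
d^2_{0,-1}(1.1476) = -0.787651 +0.329048 = -0.458602
|D^2_{0,-1}|² = |d^2_{0,-1}(β)|² = (-0.458602)² = 0.210316 (the z-rotation phases have unit modulus)

P=0.2103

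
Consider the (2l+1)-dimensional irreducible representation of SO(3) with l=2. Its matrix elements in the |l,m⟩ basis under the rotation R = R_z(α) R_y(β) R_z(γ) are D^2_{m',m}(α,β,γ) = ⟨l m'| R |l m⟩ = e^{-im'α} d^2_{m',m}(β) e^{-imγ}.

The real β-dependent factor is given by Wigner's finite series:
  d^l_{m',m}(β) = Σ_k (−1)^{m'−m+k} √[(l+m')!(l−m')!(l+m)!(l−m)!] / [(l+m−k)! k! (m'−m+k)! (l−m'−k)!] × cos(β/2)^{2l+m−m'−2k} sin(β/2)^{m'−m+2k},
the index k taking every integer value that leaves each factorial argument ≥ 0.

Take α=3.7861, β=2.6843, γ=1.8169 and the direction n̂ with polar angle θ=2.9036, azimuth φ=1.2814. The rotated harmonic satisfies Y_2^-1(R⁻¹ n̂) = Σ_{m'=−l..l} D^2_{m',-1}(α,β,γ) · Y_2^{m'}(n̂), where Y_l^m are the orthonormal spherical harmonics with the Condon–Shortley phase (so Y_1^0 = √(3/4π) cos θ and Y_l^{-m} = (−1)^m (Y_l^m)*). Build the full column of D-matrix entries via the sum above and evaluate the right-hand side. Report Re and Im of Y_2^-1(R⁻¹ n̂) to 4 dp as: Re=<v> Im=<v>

Re=-0.1717 Im=0.3331

Need the full column D^2_{m',-1} for m'=−2..2 at α=3.7861, β=2.6843, γ=1.8169.
cos(β/2)=0.226659, sin(β/2)=0.973974
d^2_{-2,-1}: single k=1 term ⇒ +0.022683;  D = -0.022668+0.000809i
d^2_{-1,-1}: k∈[0..1] ⇒ +0.002639 -0.146205 = -0.143566;  D = -0.111616+0.090294i
d^2_{0,-1}: k∈[0..1] ⇒ -0.027781 +0.512969 = +0.485189;  D = -0.118205+0.470569i
d^2_{1,-1}: k∈[0..1] ⇒ +0.146205 -0.899890 = -0.753685;  D = +0.292390+0.694658i
d^2_{2,-1}: single k=0 term ⇒ -0.418838;  D = -0.361823-0.210972i
Y_2^{m'}(θ=2.9036,φ=1.2814) and Σ D·Y over m':
  (-0.0227+0.0008i)·(-0.0180-0.0117i)  (-0.1116+0.0903i)·(-0.0505+0.1696i)  (-0.1182+0.4706i)·(+0.5782+0.0000i)  (+0.2924+0.6947i)·(+0.0505+0.1696i)  (-0.3618-0.2110i)·(-0.0180+0.0117i)
Y_2^-1(R⁻¹ n̂) = -0.171698+0.333068i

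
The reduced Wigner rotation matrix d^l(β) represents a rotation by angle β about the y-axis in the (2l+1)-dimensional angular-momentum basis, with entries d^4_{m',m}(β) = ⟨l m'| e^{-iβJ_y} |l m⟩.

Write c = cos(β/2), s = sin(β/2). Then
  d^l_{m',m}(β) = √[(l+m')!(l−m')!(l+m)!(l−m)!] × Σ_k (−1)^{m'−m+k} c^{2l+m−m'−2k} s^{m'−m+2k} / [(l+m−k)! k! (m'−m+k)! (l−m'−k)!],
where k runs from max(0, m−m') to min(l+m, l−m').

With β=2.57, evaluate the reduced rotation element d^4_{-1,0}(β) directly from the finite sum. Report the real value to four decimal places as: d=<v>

d=-0.4963

d^4_{-1,0}(β=2.57) via Wigner's sum:
Half-angle: c=0.281922, s=0.959437. N=√(6·120·24·24)=643.987578
Admissible k: 1..4 (factorial args all ≥0)
  k=1: (−1)^0·643.9876/(144)·0.2819^7·0.9594^1 = +0.000607
  k=2: (−1)^1·643.9876/(24)·0.2819^5·0.9594^3 = -0.042204
  k=3: (−1)^2·643.9876/(24)·0.2819^3·0.9594^5 = +0.488804
  k=4: (−1)^3·643.9876/(144)·0.2819^1·0.9594^7 = -0.943539
d^4_{-1,0}(2.57) = +0.000607 -0.042204 +0.488804 -0.943539 = -0.496333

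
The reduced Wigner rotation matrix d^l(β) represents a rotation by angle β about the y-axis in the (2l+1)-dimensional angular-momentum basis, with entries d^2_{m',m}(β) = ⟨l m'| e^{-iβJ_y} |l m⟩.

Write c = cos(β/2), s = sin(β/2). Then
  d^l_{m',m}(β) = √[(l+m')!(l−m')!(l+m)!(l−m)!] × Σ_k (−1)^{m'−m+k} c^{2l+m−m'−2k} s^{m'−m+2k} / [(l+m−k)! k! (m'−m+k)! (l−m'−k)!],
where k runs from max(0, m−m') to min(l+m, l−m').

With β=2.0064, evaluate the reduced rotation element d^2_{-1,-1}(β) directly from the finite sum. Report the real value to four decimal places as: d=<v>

d^2_{-1,-1}(β=2.0064) via Wigner's sum:
With c≡cos(β/2)=0.537607 and s≡sin(β/2)=0.843196, N=[1·6·1·6]^{1/2}=6.000000
The bounds max(0,m−m')=0 and min(l+m,l−m')=1 give 2 terms
  k=0: (−1)^0·6.0000/(6)·0.5376^4·0.8432^0 = +0.083533
  k=1: (−1)^1·6.0000/(2)·0.5376^2·0.8432^2 = -0.616464
d^2_{-1,-1}(2.0064) = +0.083533 -0.616464 = -0.532931

d=-0.5329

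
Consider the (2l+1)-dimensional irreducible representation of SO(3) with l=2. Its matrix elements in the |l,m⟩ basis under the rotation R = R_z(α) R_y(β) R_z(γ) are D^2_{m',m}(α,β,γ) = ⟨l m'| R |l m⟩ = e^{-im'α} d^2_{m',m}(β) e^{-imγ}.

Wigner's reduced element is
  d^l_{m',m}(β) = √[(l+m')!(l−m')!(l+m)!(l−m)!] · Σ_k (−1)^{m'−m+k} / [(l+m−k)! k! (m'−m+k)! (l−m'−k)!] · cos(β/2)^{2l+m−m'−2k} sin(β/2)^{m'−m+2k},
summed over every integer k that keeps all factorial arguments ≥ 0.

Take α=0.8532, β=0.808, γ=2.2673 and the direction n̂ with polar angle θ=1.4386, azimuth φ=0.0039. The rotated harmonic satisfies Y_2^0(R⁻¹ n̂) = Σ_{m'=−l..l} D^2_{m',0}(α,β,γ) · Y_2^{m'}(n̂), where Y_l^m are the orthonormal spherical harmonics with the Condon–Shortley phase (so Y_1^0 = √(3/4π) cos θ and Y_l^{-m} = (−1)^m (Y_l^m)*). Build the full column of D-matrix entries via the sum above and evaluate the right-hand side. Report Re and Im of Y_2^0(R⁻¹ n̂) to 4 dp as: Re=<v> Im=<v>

Need the full column D^2_{m',0} for m'=−2..2 at α=0.8532, β=0.808, γ=2.2673.
cos(β/2)=0.919496, sin(β/2)=0.393099
d^2_{-2,0}: single k=2 term ⇒ +0.320022;  D = -0.043263+0.317084i
d^2_{-1,0}: k∈[1..2] ⇒ +0.748562 -0.136815 = +0.611747;  D = +0.402270+0.460883i
d^2_{0,0}: k∈[0..2] ⇒ +0.714824 -0.522594 +0.023879 = +0.216109;  D = +0.216109+0.000000i
d^2_{1,0}: k∈[0..1] ⇒ -0.748562 +0.136815 = -0.611747;  D = -0.402270+0.460883i
d^2_{2,0}: single k=0 term ⇒ +0.320022;  D = -0.043263-0.317084i
Y_2^{m'}(θ=1.4386,φ=0.0039) and Σ D·Y over m':
  (-0.0433+0.3171i)·(+0.3796-0.0030i)  (+0.4023+0.4609i)·(+0.1009-0.0004i)  (+0.2161+0.0000i)·(-0.2990+0.0000i)  (-0.4023+0.4609i)·(-0.1009-0.0004i)  (-0.0433-0.3171i)·(+0.3796+0.0030i)
Y_2^0(R⁻¹ n̂) = -0.013996+0.000000i

Re=-0.0140 Im=0.0000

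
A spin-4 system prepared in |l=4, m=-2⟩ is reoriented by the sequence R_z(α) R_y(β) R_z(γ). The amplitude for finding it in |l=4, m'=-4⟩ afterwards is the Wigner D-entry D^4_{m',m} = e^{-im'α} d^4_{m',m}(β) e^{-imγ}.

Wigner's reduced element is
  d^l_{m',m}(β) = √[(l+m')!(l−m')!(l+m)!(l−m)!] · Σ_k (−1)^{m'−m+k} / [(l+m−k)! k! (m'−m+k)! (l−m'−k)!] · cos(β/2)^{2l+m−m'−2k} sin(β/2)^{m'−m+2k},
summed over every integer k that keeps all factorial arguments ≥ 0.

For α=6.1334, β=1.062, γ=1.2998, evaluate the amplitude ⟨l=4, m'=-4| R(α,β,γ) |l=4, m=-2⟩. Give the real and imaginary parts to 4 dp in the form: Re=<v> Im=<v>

D^4_{-4,-2}(6.1334,1.062,1.2998) = e^{-i·-4·6.1334}·d^4_{-4,-2}(1.062)·e^{-i·-2·1.2998}. Compute d first:
Half-angle: c=0.862301, s=0.506396. N=√(1·40320·2·720)=7619.763776
Admissible k: 2..2 (factorial args all ≥0)
  k=2: (−1)^0·7619.7638/(1440)·0.8623^6·0.5064^2 = +0.557844
d^4_{-4,-2}(1.062) = +0.557844
D = (+0.825820-0.563933i)·(+0.557844)·(-0.856682+0.515844i) = -0.232378+0.507140i

Re=-0.2324 Im=0.5071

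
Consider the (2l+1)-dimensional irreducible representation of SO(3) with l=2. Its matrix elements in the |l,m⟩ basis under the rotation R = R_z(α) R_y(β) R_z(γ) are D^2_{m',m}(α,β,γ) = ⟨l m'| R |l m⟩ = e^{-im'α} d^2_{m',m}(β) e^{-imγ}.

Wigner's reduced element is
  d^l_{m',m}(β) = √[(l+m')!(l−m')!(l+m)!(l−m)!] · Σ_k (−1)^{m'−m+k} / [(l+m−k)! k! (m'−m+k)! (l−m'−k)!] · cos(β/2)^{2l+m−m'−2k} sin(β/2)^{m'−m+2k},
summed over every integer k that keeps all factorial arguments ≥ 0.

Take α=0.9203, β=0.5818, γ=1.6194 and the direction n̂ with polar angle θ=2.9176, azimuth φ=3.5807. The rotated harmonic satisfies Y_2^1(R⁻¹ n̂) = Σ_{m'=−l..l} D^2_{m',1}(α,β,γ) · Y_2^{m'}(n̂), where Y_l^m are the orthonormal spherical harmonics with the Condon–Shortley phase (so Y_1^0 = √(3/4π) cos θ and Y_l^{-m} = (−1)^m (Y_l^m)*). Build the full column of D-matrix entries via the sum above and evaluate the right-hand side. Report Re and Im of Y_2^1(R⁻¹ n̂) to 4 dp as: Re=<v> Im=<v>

Need the full column D^2_{m',1} for m'=−2..2 at α=0.9203, β=0.5818, γ=1.6194.
cos(β/2)=0.957986, sin(β/2)=0.286815
d^2_{-2,1}: single k=3 term ⇒ +0.045206;  D = +0.044104+0.009918i
d^2_{-1,1}: k∈[2..3] ⇒ +0.226486 -0.006767 = +0.219719;  D = +0.168178-0.141396i
d^2_{0,1}: k∈[1..2] ⇒ +0.617667 -0.055365 = +0.562302;  D = -0.027319-0.561638i
d^2_{1,1}: k∈[0..1] ⇒ +0.842242 -0.226486 = +0.615756;  D = -0.507546-0.348643i
d^2_{2,1}: single k=0 term ⇒ -0.504323;  D = +0.478973-0.157881i
Y_2^{m'}(θ=2.9176,φ=3.5807) and Σ D·Y over m':
  (+0.0441+0.0099i)·(+0.0122-0.0147i)  (+0.1682-0.1414i)·(+0.1514-0.0711i)  (-0.0273-0.5616i)·(+0.5841+0.0000i)  (-0.5075-0.3486i)·(-0.1514-0.0711i)  (+0.4790-0.1579i)·(+0.0122+0.0147i)
Y_2^1(R⁻¹ n̂) = +0.060346-0.267949i

Re=0.0603 Im=-0.2679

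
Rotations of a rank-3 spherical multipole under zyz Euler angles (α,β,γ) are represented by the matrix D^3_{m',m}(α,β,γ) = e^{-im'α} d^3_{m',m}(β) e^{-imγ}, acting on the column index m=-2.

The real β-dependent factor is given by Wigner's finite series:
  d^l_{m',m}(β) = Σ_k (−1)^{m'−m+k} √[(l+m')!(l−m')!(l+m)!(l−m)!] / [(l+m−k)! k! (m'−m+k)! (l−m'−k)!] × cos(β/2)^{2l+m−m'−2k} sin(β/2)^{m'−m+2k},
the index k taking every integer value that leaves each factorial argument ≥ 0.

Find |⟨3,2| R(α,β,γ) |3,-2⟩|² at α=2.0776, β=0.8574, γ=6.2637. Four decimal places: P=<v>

D^3_{2,-2}(2.0776,0.8574,6.2637) = e^{-i·2·2.0776}·d^3_{2,-2}(0.8574)·e^{-i·-2·6.2637}. Compute d first:
Half-angle: c=0.909507, s=0.415689. N=√(120·1·1·120)=120.000000
Admissible k: 0..1 (factorial args all ≥0)
  k=0: (−1)^4·120.0000/(24)·0.9095^2·0.4157^4 = +0.123497
  k=1: (−1)^5·120.0000/(120)·0.9095^0·0.4157^6 = -0.005160
d^3_{2,-2}(0.8574) = +0.123497 -0.005160 = +0.118337
|D^3_{2,-2}|² = |d^3_{2,-2}(β)|² = (+0.118337)² = 0.014004 (the z-rotation phases have unit modulus)

P=0.0140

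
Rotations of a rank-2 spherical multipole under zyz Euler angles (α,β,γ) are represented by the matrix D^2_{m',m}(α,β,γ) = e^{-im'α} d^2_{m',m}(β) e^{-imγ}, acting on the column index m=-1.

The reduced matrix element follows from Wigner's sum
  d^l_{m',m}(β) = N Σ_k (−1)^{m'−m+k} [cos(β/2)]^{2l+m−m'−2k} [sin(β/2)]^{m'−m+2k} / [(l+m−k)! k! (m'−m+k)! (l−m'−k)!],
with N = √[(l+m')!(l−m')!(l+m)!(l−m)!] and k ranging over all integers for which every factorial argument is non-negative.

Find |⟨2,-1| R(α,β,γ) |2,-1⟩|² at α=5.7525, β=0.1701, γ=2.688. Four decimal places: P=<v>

P=0.9295

D^2_{-1,-1}(5.7525,0.1701,2.688) = e^{-i·-1·5.7525}·d^2_{-1,-1}(0.1701)·e^{-i·-1·2.688}. Compute d first:
With c≡cos(β/2)=0.996385 and s≡sin(β/2)=0.084948, N=[1·6·1·6]^{1/2}=6.000000
Admissible k: 0..1 (factorial args all ≥0)
  k=0: (−1)^0·6.0000/(6)·0.9964^4·0.0849^0 = +0.985620
  k=1: (−1)^1·6.0000/(2)·0.9964^2·0.0849^2 = -0.021492
d^2_{-1,-1}(0.1701) = +0.985620 -0.021492 = +0.964128
|D^2_{-1,-1}|² = |d^2_{-1,-1}(β)|² = (+0.964128)² = 0.929543 (the z-rotation phases have unit modulus)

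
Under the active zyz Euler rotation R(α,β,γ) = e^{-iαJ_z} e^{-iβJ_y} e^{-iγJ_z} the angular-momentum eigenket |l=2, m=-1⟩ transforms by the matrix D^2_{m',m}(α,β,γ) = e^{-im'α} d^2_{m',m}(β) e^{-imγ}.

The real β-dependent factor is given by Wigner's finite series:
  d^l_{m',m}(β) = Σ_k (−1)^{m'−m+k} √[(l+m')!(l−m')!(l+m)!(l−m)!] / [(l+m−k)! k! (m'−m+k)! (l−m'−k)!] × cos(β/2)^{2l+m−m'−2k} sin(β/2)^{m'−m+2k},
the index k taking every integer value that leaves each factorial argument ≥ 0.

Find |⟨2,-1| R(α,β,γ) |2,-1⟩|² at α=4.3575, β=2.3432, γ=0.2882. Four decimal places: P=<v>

P=0.1310

D^2_{-1,-1}(4.3575,2.3432,0.2882) = e^{-i·-1·4.3575}·d^2_{-1,-1}(2.3432)·e^{-i·-1·0.2882}. Compute d first:
Half-angle: c=0.388678, s=0.921374. N=√(1·6·1·6)=6.000000
Admissible k: 0..1 (factorial args all ≥0)
  k=0: (−1)^0·6.0000/(6)·0.3887^4·0.9214^0 = +0.022822
  k=1: (−1)^1·6.0000/(2)·0.3887^2·0.9214^2 = -0.384745
d^2_{-1,-1}(2.3432) = +0.022822 -0.384745 = -0.361922
|D^2_{-1,-1}|² = |d^2_{-1,-1}(β)|² = (-0.361922)² = 0.130988 (the z-rotation phases have unit modulus)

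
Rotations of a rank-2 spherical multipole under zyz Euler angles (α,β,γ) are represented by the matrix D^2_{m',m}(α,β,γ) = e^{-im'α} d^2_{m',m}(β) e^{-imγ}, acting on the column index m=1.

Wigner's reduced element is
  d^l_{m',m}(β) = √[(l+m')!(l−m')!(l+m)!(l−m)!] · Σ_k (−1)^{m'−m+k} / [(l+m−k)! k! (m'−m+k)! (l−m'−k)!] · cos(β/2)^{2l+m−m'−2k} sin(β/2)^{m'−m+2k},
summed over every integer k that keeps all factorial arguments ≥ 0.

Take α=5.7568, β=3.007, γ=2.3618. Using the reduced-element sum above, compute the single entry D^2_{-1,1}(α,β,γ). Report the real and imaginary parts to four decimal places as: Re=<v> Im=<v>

Re=0.9463 Im=0.2451

D^2_{-1,1}(5.7568,3.007,2.3618) = e^{-i·-1·5.7568}·d^2_{-1,1}(3.007)·e^{-i·1·2.3618}. Compute d first:
With c≡cos(β/2)=0.067246 and s≡sin(β/2)=0.997736, N=[1·6·6·1]^{1/2}=6.000000
The bounds max(0,m−m')=2 and min(l+m,l−m')=3 give 2 terms
  k=2: (−1)^0·6.0000/(2)·0.0672^2·0.9977^2 = +0.013505
  k=3: (−1)^1·6.0000/(6)·0.0672^0·0.9977^4 = -0.990977
d^2_{-1,1}(3.007) = +0.013505 -0.990977 = -0.977472
D = (+0.864629-0.502411i)·(-0.977472)·(-0.711059-0.703132i) = +0.946255+0.245056i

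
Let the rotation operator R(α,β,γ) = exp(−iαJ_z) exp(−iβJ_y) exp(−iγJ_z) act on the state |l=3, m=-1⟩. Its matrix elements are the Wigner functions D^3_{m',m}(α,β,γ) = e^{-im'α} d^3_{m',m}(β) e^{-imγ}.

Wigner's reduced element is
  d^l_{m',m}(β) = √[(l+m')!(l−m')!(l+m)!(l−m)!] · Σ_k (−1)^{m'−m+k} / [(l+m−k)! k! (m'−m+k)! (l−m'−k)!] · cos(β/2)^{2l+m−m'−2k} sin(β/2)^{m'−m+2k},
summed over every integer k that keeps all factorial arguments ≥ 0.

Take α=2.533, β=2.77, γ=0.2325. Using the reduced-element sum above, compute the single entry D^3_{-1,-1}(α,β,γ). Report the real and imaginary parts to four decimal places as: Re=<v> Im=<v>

Re=-0.1693 Im=0.0669

D^3_{-1,-1}(2.533,2.77,0.2325) = e^{-i·-1·2.533}·d^3_{-1,-1}(2.77)·e^{-i·-1·0.2325}. Compute d first:
c=cos(2.77/2)=0.184729, s=sin(2.77/2)=0.982789; N=√[2·24·2·24]=48.000000
k∈{0,1,2} keeps every argument non-negative
  k=0: (−1)^0·48.0000/(48)·0.1847^6·0.9828^0 = +0.000040
  k=1: (−1)^1·48.0000/(6)·0.1847^4·0.9828^2 = -0.008998
  k=2: (−1)^2·48.0000/(8)·0.1847^2·0.9828^4 = +0.191014
d^3_{-1,-1}(2.77) = +0.000040 -0.008998 +0.191014 = +0.182055
Attach z-rotation phases: D = e^{-i(-1)(2.533)}·(+0.182055)·e^{-i(-1)(0.2325)} = -0.169331+0.066867i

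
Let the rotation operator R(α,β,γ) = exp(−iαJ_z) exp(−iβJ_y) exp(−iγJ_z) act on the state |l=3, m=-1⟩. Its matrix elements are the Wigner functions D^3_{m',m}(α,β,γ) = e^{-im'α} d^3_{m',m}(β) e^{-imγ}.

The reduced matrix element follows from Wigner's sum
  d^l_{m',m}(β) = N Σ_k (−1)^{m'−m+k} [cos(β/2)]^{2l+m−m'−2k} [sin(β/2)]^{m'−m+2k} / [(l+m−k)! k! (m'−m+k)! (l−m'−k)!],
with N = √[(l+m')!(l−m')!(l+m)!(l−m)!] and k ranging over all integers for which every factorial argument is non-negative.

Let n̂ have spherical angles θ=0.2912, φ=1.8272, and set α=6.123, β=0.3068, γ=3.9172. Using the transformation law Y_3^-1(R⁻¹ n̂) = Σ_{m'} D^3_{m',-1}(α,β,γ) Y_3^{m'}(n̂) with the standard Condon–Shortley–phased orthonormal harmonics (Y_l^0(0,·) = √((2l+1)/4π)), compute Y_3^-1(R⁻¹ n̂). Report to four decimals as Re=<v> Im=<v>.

Need the full column D^3_{m',-1} for m'=−3..3 at α=6.123, β=0.3068, γ=3.9172.
cos(β/2)=0.988257, sin(β/2)=0.152799
d^3_{-3,-1}: single k=2 term ⇒ +0.086252;  D = -0.082524-0.025081i
d^3_{-2,-1}: k∈[1..2] ⇒ +0.455482 -0.021777 = +0.433704;  D = -0.389535-0.190689i
d^3_{-1,-1}: k∈[0..2] ⇒ +0.931580 -0.178161 +0.003194 = +0.756614;  D = -0.617798-0.436795i
d^3_{0,-1}: k∈[0..2] ⇒ -0.498955 +0.035784 -0.000285 = -0.463457;  D = +0.330906+0.324489i
d^3_{1,-1}: k∈[0..2] ⇒ +0.133620 -0.004259 +0.000013 = +0.129374;  D = -0.076742-0.104155i
d^3_{2,-1}: k∈[0..1] ⇒ -0.021777 +0.000260 = -0.021517;  D = +0.009837+0.019137i
d^3_{3,-1}: single k=0 term ⇒ +0.002062;  D = -0.000638-0.001961i
Y_3^{m'}(θ=0.2912,φ=1.8272) and Σ D·Y over m':
  (-0.0825-0.0251i)·(+0.0069+0.0071i)  (-0.3895-0.1907i)·(-0.0703+0.0396i)  (-0.6178-0.4368i)·(-0.0844-0.3220i)  (+0.3309+0.3245i)·(+0.5676+0.0000i)  (-0.0767-0.1042i)·(+0.0844-0.3220i)  (+0.0098+0.0191i)·(-0.0703-0.0396i)  (-0.0006-0.0020i)·(-0.0069+0.0071i)
Y_3^-1(R⁻¹ n̂) = +0.093941+0.431423i

Re=0.0939 Im=0.4314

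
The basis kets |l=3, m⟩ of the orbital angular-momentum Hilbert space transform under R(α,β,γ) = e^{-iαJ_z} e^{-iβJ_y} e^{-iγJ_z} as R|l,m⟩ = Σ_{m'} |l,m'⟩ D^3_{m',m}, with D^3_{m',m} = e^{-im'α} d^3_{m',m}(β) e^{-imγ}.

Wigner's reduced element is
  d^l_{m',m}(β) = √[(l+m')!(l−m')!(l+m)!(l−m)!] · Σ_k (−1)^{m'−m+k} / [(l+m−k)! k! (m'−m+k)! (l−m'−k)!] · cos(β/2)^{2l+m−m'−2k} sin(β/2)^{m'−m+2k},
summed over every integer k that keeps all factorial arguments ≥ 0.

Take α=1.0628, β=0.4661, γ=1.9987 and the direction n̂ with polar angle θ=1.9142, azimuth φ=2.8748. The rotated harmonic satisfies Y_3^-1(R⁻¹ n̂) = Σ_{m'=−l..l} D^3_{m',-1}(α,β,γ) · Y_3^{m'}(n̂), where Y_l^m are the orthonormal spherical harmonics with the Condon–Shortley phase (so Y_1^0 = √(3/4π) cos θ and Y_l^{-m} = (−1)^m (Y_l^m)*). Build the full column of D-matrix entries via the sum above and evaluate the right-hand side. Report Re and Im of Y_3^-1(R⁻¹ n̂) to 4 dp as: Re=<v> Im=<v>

Re=-0.0530 Im=-0.0208

Need the full column D^3_{m',-1} for m'=−3..3 at α=1.0628, β=0.4661, γ=1.9987.
cos(β/2)=0.972967, sin(β/2)=0.230946
d^3_{-3,-1}: single k=2 term ⇒ +0.185122;  D = +0.084616-0.164652i
d^3_{-2,-1}: k∈[1..2] ⇒ +0.636796 -0.071756 = +0.565040;  D = -0.313469-0.470115i
d^3_{-1,-1}: k∈[0..2] ⇒ +0.848374 -0.382387 +0.016158 = +0.482145;  D = -0.480600+0.038575i
d^3_{0,-1}: k∈[0..2] ⇒ -0.697575 +0.117906 -0.002214 = -0.581883;  D = +0.241461-0.529419i
d^3_{1,-1}: k∈[0..2] ⇒ +0.286790 -0.021544 +0.000152 = +0.265398;  D = +0.157406+0.213681i
d^3_{2,-1}: k∈[0..1] ⇒ -0.071756 +0.002021 = -0.069734;  D = -0.069173+0.008826i
d^3_{3,-1}: single k=0 term ⇒ +0.010430;  D = +0.003879-0.009682i
Y_3^{m'}(θ=1.9142,φ=2.8748) and Σ D·Y over m':
  (+0.0846-0.1647i)·(-0.2426-0.2500i)  (-0.3135-0.4701i)·(-0.2627-0.1552i)  (-0.4806+0.0386i)·(+0.1272+0.0348i)  (+0.2415-0.5294i)·(+0.3057+0.0000i)  (+0.1574+0.2137i)·(-0.1272+0.0348i)  (-0.0692+0.0088i)·(-0.2627+0.1552i)  (+0.0039-0.0097i)·(+0.2426-0.2500i)
Y_3^-1(R⁻¹ n̂) = -0.053047-0.020801i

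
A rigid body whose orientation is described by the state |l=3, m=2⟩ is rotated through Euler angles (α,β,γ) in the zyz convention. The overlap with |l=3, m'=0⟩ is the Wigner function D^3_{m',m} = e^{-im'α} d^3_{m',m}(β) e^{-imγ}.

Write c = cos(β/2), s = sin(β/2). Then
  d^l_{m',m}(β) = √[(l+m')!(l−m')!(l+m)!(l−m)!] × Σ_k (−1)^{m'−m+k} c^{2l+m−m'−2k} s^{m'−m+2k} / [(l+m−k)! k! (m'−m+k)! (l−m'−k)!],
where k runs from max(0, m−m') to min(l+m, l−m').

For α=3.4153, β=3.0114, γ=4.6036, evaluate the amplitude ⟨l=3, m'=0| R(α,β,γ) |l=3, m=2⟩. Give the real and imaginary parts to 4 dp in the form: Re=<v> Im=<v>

First d^3_{0,2}(β=3.0114), then the phase factors e^{-i(0)α} and e^{-i(2)γ}:
c=cos(3.0114/2)=0.065050, s=sin(3.0114/2)=0.997882; N=√[6·6·120·1]=65.726707
Admissible k: 2..3 (factorial args all ≥0)
  k=2: (−1)^0·65.7267/(12)·0.0651^4·0.9979^2 = +0.000098
  k=3: (−1)^1·65.7267/(12)·0.0651^2·0.9979^4 = -0.022981
d^3_{0,2}(3.0114) = +0.000098 -0.022981 = -0.022884
D = (+1.000000+0.000000i)·(-0.022884)·(-0.976423-0.215865i) = +0.022344+0.004940i

Re=0.0223 Im=0.0049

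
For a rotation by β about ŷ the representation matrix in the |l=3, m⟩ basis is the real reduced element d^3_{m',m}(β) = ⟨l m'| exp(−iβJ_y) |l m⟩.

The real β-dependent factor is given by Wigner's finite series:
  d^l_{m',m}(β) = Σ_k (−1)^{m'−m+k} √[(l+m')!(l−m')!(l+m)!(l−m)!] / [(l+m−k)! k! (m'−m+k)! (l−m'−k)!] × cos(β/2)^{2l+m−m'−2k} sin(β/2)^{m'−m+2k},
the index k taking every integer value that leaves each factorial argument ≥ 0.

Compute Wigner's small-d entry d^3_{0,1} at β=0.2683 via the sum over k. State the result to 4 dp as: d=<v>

d^3_{0,1}(β=0.2683) via Wigner's sum:
With c≡cos(β/2)=0.991015 and s≡sin(β/2)=0.133748, N=[6·6·24·2]^{1/2}=41.569219
k∈{1,2,3} keeps every argument non-negative
  k=1: (−1)^0·41.5692/(12)·0.9910^5·0.1337^1 = +0.442874
  k=2: (−1)^1·41.5692/(4)·0.9910^3·0.1337^3 = -0.024200
  k=3: (−1)^2·41.5692/(12)·0.9910^1·0.1337^5 = +0.000147
d^3_{0,1}(0.2683) = +0.442874 -0.024200 +0.000147 = +0.418821

d=0.4188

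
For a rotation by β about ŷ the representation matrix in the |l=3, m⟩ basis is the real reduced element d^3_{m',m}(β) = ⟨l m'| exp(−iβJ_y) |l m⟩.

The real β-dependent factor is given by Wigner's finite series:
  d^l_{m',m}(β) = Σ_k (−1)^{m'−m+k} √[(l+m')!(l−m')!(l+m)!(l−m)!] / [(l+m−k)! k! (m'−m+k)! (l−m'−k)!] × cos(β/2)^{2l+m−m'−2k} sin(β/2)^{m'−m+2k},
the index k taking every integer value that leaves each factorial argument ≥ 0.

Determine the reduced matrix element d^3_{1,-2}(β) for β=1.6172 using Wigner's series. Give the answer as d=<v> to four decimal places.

d=-0.3557

d^3_{1,-2}(β=1.6172) via Wigner's sum:
c=cos(1.6172/2)=0.690512, s=sin(1.6172/2)=0.723321; N=√[24·2·1·120]=75.894664
k∈{0,1} keeps every argument non-negative
  k=0: (−1)^3·75.8947/(12)·0.6905^3·0.7233^3 = -0.788019
  k=1: (−1)^4·75.8947/(24)·0.6905^1·0.7233^5 = +0.432342
d^3_{1,-2}(1.6172) = -0.788019 +0.432342 = -0.355678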